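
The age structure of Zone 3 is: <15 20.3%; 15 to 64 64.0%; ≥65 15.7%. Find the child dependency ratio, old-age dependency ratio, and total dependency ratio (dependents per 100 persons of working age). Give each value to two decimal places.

Youth dependency ratio = 20.3 / 64.0 × 100 = 31.72
Old-age dependency ratio = 15.7 / 64.0 × 100 = 24.53
Total dependency ratio = (20.3 + 15.7) / 64.0 × 100 = 36.0 / 64.0 × 100 = 56.25

Youth dependency ratio: 31.72
Old-age dependency ratio: 24.53
Total dependency ratio: 56.25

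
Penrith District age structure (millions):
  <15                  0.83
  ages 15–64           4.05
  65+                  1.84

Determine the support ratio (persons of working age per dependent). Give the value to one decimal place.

Support ratio = 4.05 / (0.83 + 1.84) = 4.05 / 2.67 = 1.5

Support ratio: 1.5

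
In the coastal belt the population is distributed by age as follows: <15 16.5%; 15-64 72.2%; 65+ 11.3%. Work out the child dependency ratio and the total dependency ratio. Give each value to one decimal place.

Youth dependency ratio = 16.5 / 72.2 × 100 = 22.9
Total dependency ratio = (16.5 + 11.3) / 72.2 × 100 = 27.8 / 72.2 × 100 = 38.5

Youth dependency ratio: 22.9
Total dependency ratio: 38.5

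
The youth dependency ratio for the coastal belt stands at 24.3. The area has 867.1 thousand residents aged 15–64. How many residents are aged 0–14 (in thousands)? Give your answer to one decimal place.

Aged 0–14: 210.7

Youth dependency ratio = youth / working-age × 100
24.3 = Y / 867.1 × 100
⇒ 210.7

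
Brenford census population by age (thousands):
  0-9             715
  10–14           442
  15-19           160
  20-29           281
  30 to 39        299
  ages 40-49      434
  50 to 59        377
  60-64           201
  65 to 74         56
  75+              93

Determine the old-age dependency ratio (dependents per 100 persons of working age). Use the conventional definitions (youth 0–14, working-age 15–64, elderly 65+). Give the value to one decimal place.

Old-age dependency ratio: 8.5

0–14: 715 + 442 = 1 157
15–64: 160 + 281 + 299 + 434 + 377 + 201 = 1 752
65+: 56 + 93 = 149
Old-age dependency ratio = 149 / 1 752 × 100 = 8.5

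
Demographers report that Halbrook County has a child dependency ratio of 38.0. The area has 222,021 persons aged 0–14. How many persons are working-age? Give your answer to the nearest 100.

Working-age: 584,300

Youth dependency ratio = youth / working-age × 100
38.0 = 222,021 / W × 100
⇒ 584,300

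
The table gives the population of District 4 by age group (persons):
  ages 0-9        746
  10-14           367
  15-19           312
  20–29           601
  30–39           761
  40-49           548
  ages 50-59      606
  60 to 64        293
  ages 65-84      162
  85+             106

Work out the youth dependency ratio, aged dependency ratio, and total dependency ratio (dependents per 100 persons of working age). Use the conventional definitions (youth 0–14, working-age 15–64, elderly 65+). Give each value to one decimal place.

0–14: 746 + 367 = 1 113
15–64: 312 + 601 + 761 + 548 + 606 + 293 = 3 121
65+: 162 + 106 = 268
Youth dependency ratio = 1 113 / 3 121 × 100 = 35.7
Old-age dependency ratio = 268 / 3 121 × 100 = 8.6
Total dependency ratio = (1 113 + 268) / 3 121 × 100 = 1 381 / 3 121 × 100 = 44.2

Youth dependency ratio: 35.7
Old-age dependency ratio: 8.6
Total dependency ratio: 44.2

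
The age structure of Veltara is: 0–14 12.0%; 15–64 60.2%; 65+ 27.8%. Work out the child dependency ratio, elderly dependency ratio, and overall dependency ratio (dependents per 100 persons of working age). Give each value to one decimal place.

Youth dependency ratio = 12.0 / 60.2 × 100 = 19.9
Old-age dependency ratio = 27.8 / 60.2 × 100 = 46.2
Total dependency ratio = (12.0 + 27.8) / 60.2 × 100 = 39.8 / 60.2 × 100 = 66.1

Youth dependency ratio: 19.9
Old-age dependency ratio: 46.2
Total dependency ratio: 66.1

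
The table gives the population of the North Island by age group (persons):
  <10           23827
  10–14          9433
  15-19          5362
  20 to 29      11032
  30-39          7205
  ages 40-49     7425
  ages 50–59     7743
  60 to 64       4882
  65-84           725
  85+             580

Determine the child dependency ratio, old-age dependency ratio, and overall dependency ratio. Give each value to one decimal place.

0–14: 23827 + 9433 = 33260
15–64: 5362 + 11032 + 7205 + 7425 + 7743 + 4882 = 43649
65+: 725 + 580 = 1305
Youth dependency ratio = 33260 / 43649 × 100 = 76.2
Old-age dependency ratio = 1305 / 43649 × 100 = 3.0
Total dependency ratio = (33260 + 1305) / 43649 × 100 = 34565 / 43649 × 100 = 79.2

Youth dependency ratio: 76.2
Old-age dependency ratio: 3.0
Total dependency ratio: 79.2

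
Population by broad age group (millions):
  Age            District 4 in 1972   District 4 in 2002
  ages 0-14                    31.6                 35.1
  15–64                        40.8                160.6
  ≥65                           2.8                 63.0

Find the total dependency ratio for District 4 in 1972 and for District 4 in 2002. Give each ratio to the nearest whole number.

District 4 in 1972: 84
District 4 in 2002: 61

District 4 in 1972: (31.6 + 2.8) / 40.8 × 100 = 34.4 / 40.8 × 100 = 84
District 4 in 2002: (35.1 + 63.0) / 160.6 × 100 = 98.1 / 160.6 × 100 = 61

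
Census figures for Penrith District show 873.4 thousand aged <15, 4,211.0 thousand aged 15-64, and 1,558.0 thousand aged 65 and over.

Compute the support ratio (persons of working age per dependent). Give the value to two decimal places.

Support ratio: 1.73

Support ratio = 4,211.0 / (873.4 + 1,558.0) = 4,211.0 / 2,431.4 = 1.73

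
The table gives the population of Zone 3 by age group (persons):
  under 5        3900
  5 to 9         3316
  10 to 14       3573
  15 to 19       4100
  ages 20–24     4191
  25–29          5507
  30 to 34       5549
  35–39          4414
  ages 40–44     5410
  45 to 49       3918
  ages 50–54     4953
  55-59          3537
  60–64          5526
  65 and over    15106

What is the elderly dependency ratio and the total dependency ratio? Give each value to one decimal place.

Old-age dependency ratio: 32.1
Total dependency ratio: 55.0

0–14: 3900 + 3316 + 3573 = 10789
15–64: 4100 + 4191 + 5507 + 5549 + 4414 + 5410 + 3918 + 4953 + 3537 + 5526 = 47105
65+: 15106
Old-age dependency ratio = 15106 / 47105 × 100 = 32.1
Total dependency ratio = (10789 + 15106) / 47105 × 100 = 25895 / 47105 × 100 = 55.0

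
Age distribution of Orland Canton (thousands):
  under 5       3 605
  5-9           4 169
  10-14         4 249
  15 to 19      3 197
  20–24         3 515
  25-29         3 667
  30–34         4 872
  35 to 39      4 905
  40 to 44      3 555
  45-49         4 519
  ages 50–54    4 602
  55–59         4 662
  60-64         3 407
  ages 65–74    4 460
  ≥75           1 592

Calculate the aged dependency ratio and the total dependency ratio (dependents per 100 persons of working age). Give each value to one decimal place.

Old-age dependency ratio: 14.8
Total dependency ratio: 44.2

0–14: 3 605 + 4 169 + 4 249 = 12 023
15–64: 3 197 + 3 515 + 3 667 + 4 872 + 4 905 + 3 555 + 4 519 + 4 602 + 4 662 + 3 407 = 40 901
65+: 4 460 + 1 592 = 6 052
Old-age dependency ratio = 6 052 / 40 901 × 100 = 14.8
Total dependency ratio = (12 023 + 6 052) / 40 901 × 100 = 18 075 / 40 901 × 100 = 44.2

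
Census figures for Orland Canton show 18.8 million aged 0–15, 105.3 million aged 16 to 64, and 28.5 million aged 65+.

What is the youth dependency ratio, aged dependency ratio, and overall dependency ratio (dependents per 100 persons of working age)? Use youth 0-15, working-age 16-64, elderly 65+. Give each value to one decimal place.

Youth dependency ratio = 18.8 / 105.3 × 100 = 17.9
Old-age dependency ratio = 28.5 / 105.3 × 100 = 27.1
Total dependency ratio = (18.8 + 28.5) / 105.3 × 100 = 47.3 / 105.3 × 100 = 44.9

Youth dependency ratio: 17.9
Old-age dependency ratio: 27.1
Total dependency ratio: 44.9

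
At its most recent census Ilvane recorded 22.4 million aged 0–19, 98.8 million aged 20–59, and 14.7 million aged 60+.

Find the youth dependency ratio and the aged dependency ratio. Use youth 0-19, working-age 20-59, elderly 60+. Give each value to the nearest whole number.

Youth dependency ratio = 22.4 / 98.8 × 100 = 23
Old-age dependency ratio = 14.7 / 98.8 × 100 = 15

Youth dependency ratio: 23
Old-age dependency ratio: 15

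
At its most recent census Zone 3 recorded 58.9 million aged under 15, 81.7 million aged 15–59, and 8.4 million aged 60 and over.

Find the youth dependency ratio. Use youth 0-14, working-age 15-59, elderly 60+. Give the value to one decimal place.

Youth dependency ratio: 72.1

Youth dependency ratio = 58.9 / 81.7 × 100 = 72.1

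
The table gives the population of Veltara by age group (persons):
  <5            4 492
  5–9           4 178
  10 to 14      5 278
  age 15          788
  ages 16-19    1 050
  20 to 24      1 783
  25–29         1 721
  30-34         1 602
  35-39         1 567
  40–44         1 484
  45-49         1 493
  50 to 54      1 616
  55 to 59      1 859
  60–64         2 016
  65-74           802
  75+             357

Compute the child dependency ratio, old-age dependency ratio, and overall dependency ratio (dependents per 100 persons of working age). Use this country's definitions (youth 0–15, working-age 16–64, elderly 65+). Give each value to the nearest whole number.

Youth dependency ratio: 91
Old-age dependency ratio: 7
Total dependency ratio: 98

0–15: 4 492 + 4 178 + 5 278 + 788 = 14 736
16–64: 1 050 + 1 783 + 1 721 + 1 602 + 1 567 + 1 484 + 1 493 + 1 616 + 1 859 + 2 016 = 16 191
65+: 802 + 357 = 1 159
Youth dependency ratio = 14 736 / 16 191 × 100 = 91
Old-age dependency ratio = 1 159 / 16 191 × 100 = 7
Total dependency ratio = (14 736 + 1 159) / 16 191 × 100 = 15 895 / 16 191 × 100 = 98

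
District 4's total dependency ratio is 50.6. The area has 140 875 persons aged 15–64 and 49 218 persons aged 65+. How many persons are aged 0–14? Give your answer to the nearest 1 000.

Aged 0–14: 22 000

Total dependency ratio = (youth + elderly) / working-age × 100
50.6 = (Y + 49 218) / 140 875 × 100
⇒ 22 000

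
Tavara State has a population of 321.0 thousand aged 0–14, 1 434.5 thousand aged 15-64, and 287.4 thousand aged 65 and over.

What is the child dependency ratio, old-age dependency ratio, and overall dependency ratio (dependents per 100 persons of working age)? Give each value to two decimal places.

Youth dependency ratio: 22.38
Old-age dependency ratio: 20.03
Total dependency ratio: 42.41

Youth dependency ratio = 321.0 / 1 434.5 × 100 = 22.38
Old-age dependency ratio = 287.4 / 1 434.5 × 100 = 20.03
Total dependency ratio = (321.0 + 287.4) / 1 434.5 × 100 = 608.4 / 1 434.5 × 100 = 42.41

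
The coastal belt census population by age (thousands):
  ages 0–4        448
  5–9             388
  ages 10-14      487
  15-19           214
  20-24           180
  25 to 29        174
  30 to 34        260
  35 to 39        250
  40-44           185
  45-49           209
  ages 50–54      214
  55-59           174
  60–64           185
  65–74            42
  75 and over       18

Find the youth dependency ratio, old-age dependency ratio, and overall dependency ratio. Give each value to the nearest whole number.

0–14: 448 + 388 + 487 = 1,323
15–64: 214 + 180 + 174 + 260 + 250 + 185 + 209 + 214 + 174 + 185 = 2,045
65+: 42 + 18 = 60
Youth dependency ratio = 1,323 / 2,045 × 100 = 65
Old-age dependency ratio = 60 / 2,045 × 100 = 3
Total dependency ratio = (1,323 + 60) / 2,045 × 100 = 1,383 / 2,045 × 100 = 68

Youth dependency ratio: 65
Old-age dependency ratio: 3
Total dependency ratio: 68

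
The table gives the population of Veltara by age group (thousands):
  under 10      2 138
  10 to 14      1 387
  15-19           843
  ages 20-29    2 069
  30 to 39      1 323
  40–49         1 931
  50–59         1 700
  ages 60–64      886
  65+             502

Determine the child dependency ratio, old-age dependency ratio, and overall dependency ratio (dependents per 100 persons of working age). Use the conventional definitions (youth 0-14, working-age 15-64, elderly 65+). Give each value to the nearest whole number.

Youth dependency ratio: 40
Old-age dependency ratio: 6
Total dependency ratio: 46

0–14: 2 138 + 1 387 = 3 525
15–64: 843 + 2 069 + 1 323 + 1 931 + 1 700 + 886 = 8 752
65+: 502
Youth dependency ratio = 3 525 / 8 752 × 100 = 40
Old-age dependency ratio = 502 / 8 752 × 100 = 6
Total dependency ratio = (3 525 + 502) / 8 752 × 100 = 4 027 / 8 752 × 100 = 46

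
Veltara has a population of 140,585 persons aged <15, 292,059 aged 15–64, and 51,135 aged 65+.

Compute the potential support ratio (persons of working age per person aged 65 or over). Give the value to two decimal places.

Potential support ratio = 292,059 / 51,135 = 5.71

Potential support ratio: 5.71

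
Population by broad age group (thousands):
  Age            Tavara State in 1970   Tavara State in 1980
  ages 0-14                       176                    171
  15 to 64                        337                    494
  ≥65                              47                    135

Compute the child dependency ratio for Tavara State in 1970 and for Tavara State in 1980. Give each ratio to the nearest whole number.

Tavara State in 1970: 52
Tavara State in 1980: 35

Tavara State in 1970: 176 / 337 × 100 = 52
Tavara State in 1980: 171 / 494 × 100 = 35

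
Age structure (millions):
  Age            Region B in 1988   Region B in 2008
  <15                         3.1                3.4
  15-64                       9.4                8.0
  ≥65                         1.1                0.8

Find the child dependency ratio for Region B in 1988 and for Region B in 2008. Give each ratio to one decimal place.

Region B in 1988: 33.0
Region B in 2008: 42.5

Region B in 1988: 3.1 / 9.4 × 100 = 33.0
Region B in 2008: 3.4 / 8.0 × 100 = 42.5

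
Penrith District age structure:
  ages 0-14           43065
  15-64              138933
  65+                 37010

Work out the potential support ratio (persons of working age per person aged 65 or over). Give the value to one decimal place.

Potential support ratio = 138933 / 37010 = 3.8

Potential support ratio: 3.8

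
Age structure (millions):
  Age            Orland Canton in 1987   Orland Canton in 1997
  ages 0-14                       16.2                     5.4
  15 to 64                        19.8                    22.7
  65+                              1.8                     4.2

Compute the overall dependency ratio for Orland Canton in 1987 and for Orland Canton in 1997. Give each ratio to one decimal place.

Orland Canton in 1987: 90.9
Orland Canton in 1997: 42.3

Orland Canton in 1987: (16.2 + 1.8) / 19.8 × 100 = 18.0 / 19.8 × 100 = 90.9
Orland Canton in 1997: (5.4 + 4.2) / 22.7 × 100 = 9.6 / 22.7 × 100 = 42.3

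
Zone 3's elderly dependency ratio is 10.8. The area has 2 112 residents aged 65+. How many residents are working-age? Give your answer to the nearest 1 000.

Working-age: 20 000

Old-age dependency ratio = elderly / working-age × 100
10.8 = 2 112 / W × 100
⇒ 20 000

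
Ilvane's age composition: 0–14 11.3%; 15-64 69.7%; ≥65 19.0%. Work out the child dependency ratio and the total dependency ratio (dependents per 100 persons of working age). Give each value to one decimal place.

Youth dependency ratio = 11.3 / 69.7 × 100 = 16.2
Total dependency ratio = (11.3 + 19.0) / 69.7 × 100 = 30.3 / 69.7 × 100 = 43.5

Youth dependency ratio: 16.2
Total dependency ratio: 43.5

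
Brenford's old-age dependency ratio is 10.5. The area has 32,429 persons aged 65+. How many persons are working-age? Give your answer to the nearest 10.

Working-age: 308,850

Old-age dependency ratio = elderly / working-age × 100
10.5 = 32,429 / W × 100
⇒ 308,850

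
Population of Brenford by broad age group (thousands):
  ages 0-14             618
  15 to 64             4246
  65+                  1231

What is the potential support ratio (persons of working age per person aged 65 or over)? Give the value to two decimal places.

Potential support ratio = 4246 / 1231 = 3.45

Potential support ratio: 3.45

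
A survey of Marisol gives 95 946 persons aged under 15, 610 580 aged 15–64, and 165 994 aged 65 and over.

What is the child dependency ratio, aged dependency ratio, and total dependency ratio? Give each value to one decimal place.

Youth dependency ratio: 15.7
Old-age dependency ratio: 27.2
Total dependency ratio: 42.9

Youth dependency ratio = 95 946 / 610 580 × 100 = 15.7
Old-age dependency ratio = 165 994 / 610 580 × 100 = 27.2
Total dependency ratio = (95 946 + 165 994) / 610 580 × 100 = 261 940 / 610 580 × 100 = 42.9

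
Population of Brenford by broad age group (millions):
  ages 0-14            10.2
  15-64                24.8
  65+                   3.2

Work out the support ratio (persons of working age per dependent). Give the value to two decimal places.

Support ratio = 24.8 / (10.2 + 3.2) = 24.8 / 13.4 = 1.85

Support ratio: 1.85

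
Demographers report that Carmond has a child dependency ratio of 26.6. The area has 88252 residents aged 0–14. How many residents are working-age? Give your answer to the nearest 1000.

Youth dependency ratio = youth / working-age × 100
26.6 = 88252 / W × 100
⇒ 332000

Working-age: 332000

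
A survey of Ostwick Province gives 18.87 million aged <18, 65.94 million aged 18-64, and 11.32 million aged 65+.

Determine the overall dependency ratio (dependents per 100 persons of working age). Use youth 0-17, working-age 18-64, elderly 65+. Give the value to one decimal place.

Total dependency ratio: 45.8

Total dependency ratio = (18.87 + 11.32) / 65.94 × 100 = 30.19 / 65.94 × 100 = 45.8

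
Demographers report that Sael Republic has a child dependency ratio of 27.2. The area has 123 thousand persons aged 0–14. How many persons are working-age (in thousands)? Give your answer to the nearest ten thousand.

Youth dependency ratio = youth / working-age × 100
27.2 = 123 / W × 100
⇒ 450

Working-age: 450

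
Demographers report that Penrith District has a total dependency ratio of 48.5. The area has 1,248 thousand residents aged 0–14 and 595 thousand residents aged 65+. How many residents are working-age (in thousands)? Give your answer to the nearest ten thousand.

Working-age: 3,800

Total dependency ratio = (youth + elderly) / working-age × 100
48.5 = (1,248 + 595) / W × 100
⇒ 3,800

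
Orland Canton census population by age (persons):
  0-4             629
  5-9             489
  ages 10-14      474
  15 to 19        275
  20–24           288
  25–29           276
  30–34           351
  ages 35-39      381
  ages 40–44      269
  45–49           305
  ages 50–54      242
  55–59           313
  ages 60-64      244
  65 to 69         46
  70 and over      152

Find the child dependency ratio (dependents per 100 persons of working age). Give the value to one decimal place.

Youth dependency ratio: 54.1

0–14: 629 + 489 + 474 = 1592
15–64: 275 + 288 + 276 + 351 + 381 + 269 + 305 + 242 + 313 + 244 = 2944
65+: 46 + 152 = 198
Youth dependency ratio = 1592 / 2944 × 100 = 54.1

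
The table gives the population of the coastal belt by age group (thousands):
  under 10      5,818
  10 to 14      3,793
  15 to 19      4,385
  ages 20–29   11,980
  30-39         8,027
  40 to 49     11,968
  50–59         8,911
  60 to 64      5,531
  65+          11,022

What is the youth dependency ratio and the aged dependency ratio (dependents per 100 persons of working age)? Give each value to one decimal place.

Youth dependency ratio: 18.9
Old-age dependency ratio: 21.7

0–14: 5,818 + 3,793 = 9,611
15–64: 4,385 + 11,980 + 8,027 + 11,968 + 8,911 + 5,531 = 50,802
65+: 11,022
Youth dependency ratio = 9,611 / 50,802 × 100 = 18.9
Old-age dependency ratio = 11,022 / 50,802 × 100 = 21.7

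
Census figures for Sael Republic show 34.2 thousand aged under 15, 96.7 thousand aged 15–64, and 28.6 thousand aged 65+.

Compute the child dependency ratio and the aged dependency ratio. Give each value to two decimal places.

Youth dependency ratio = 34.2 / 96.7 × 100 = 35.37
Old-age dependency ratio = 28.6 / 96.7 × 100 = 29.58

Youth dependency ratio: 35.37
Old-age dependency ratio: 29.58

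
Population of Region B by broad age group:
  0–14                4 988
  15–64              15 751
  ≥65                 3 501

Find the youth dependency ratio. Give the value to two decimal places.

Youth dependency ratio: 31.67

Youth dependency ratio = 4 988 / 15 751 × 100 = 31.67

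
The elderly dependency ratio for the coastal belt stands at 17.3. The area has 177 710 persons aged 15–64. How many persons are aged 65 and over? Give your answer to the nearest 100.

Old-age dependency ratio = elderly / working-age × 100
17.3 = E / 177 710 × 100
⇒ 30 700

Aged 65 and over: 30 700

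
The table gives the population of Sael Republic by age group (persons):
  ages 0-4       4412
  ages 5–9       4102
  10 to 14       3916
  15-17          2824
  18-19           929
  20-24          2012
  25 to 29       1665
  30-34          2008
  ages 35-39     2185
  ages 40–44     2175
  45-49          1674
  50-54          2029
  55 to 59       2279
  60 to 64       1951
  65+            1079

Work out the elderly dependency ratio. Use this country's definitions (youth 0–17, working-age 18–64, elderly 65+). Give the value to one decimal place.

0–17: 4412 + 4102 + 3916 + 2824 = 15254
18–64: 929 + 2012 + 1665 + 2008 + 2185 + 2175 + 1674 + 2029 + 2279 + 1951 = 18907
65+: 1079
Old-age dependency ratio = 1079 / 18907 × 100 = 5.7

Old-age dependency ratio: 5.7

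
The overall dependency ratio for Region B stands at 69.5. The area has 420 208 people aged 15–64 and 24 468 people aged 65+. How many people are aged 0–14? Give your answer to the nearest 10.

Total dependency ratio = (youth + elderly) / working-age × 100
69.5 = (Y + 24 468) / 420 208 × 100
⇒ 267 580

Aged 0–14: 267 580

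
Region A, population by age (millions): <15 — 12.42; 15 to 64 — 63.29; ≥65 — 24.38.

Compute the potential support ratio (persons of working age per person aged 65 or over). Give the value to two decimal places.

Potential support ratio = 63.29 / 24.38 = 2.60

Potential support ratio: 2.60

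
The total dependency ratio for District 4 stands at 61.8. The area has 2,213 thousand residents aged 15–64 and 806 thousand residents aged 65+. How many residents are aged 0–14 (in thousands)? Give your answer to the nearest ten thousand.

Aged 0–14: 560

Total dependency ratio = (youth + elderly) / working-age × 100
61.8 = (Y + 806) / 2,213 × 100
⇒ 560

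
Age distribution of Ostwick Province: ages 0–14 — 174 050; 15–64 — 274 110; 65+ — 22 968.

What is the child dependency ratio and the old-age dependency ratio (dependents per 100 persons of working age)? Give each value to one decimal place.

Youth dependency ratio: 63.5
Old-age dependency ratio: 8.4

Youth dependency ratio = 174 050 / 274 110 × 100 = 63.5
Old-age dependency ratio = 22 968 / 274 110 × 100 = 8.4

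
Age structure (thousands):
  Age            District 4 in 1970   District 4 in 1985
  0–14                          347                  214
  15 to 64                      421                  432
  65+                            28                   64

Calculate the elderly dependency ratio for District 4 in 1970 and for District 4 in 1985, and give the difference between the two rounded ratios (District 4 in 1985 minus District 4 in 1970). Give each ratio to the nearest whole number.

District 4 in 1970: 7
District 4 in 1985: 15
Difference: +8

District 4 in 1970: 28 / 421 × 100 = 7
District 4 in 1985: 64 / 432 × 100 = 15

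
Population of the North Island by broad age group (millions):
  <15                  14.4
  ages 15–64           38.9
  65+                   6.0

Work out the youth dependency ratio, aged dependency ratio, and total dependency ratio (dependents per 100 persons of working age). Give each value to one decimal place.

Youth dependency ratio: 37.0
Old-age dependency ratio: 15.4
Total dependency ratio: 52.4

Youth dependency ratio = 14.4 / 38.9 × 100 = 37.0
Old-age dependency ratio = 6.0 / 38.9 × 100 = 15.4
Total dependency ratio = (14.4 + 6.0) / 38.9 × 100 = 20.4 / 38.9 × 100 = 52.4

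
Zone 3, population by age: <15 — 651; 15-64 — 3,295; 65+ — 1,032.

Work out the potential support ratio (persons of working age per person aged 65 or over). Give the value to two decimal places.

Potential support ratio = 3,295 / 1,032 = 3.19

Potential support ratio: 3.19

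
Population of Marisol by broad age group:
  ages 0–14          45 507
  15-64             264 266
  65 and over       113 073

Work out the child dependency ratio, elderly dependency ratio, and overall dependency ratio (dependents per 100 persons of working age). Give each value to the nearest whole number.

Youth dependency ratio: 17
Old-age dependency ratio: 43
Total dependency ratio: 60

Youth dependency ratio = 45 507 / 264 266 × 100 = 17
Old-age dependency ratio = 113 073 / 264 266 × 100 = 43
Total dependency ratio = (45 507 + 113 073) / 264 266 × 100 = 158 580 / 264 266 × 100 = 60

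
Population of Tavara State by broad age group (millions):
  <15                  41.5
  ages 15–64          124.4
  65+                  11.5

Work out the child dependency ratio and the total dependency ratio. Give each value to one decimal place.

Youth dependency ratio = 41.5 / 124.4 × 100 = 33.4
Total dependency ratio = (41.5 + 11.5) / 124.4 × 100 = 53.0 / 124.4 × 100 = 42.6

Youth dependency ratio: 33.4
Total dependency ratio: 42.6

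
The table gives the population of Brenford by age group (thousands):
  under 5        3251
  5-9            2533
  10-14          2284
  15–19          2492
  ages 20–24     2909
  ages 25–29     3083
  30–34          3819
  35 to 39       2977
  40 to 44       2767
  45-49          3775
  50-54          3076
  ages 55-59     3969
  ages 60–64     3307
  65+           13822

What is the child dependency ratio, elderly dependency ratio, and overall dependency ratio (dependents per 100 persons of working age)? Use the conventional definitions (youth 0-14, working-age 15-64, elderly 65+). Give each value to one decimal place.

Youth dependency ratio: 25.1
Old-age dependency ratio: 43.0
Total dependency ratio: 68.0

0–14: 3251 + 2533 + 2284 = 8068
15–64: 2492 + 2909 + 3083 + 3819 + 2977 + 2767 + 3775 + 3076 + 3969 + 3307 = 32174
65+: 13822
Youth dependency ratio = 8068 / 32174 × 100 = 25.1
Old-age dependency ratio = 13822 / 32174 × 100 = 43.0
Total dependency ratio = (8068 + 13822) / 32174 × 100 = 21890 / 32174 × 100 = 68.0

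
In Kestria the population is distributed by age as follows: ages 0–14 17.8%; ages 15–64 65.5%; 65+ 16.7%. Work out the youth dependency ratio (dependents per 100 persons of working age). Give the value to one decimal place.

Youth dependency ratio: 27.2

Youth dependency ratio = 17.8 / 65.5 × 100 = 27.2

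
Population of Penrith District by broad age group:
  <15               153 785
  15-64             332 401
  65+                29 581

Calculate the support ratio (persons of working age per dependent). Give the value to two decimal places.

Support ratio: 1.81

Support ratio = 332 401 / (153 785 + 29 581) = 332 401 / 183 366 = 1.81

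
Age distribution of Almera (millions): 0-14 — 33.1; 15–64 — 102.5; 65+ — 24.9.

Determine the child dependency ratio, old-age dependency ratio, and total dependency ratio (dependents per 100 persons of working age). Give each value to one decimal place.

Youth dependency ratio = 33.1 / 102.5 × 100 = 32.3
Old-age dependency ratio = 24.9 / 102.5 × 100 = 24.3
Total dependency ratio = (33.1 + 24.9) / 102.5 × 100 = 58.0 / 102.5 × 100 = 56.6

Youth dependency ratio: 32.3
Old-age dependency ratio: 24.3
Total dependency ratio: 56.6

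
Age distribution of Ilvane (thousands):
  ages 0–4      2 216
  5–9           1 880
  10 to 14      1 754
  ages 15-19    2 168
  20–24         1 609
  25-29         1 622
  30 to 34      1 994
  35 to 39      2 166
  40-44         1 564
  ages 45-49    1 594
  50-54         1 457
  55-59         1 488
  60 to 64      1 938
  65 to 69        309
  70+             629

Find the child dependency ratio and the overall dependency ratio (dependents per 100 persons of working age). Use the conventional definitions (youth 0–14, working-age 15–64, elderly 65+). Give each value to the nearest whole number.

Youth dependency ratio: 33
Total dependency ratio: 39

0–14: 2 216 + 1 880 + 1 754 = 5 850
15–64: 2 168 + 1 609 + 1 622 + 1 994 + 2 166 + 1 564 + 1 594 + 1 457 + 1 488 + 1 938 = 17 600
65+: 309 + 629 = 938
Youth dependency ratio = 5 850 / 17 600 × 100 = 33
Total dependency ratio = (5 850 + 938) / 17 600 × 100 = 6 788 / 17 600 × 100 = 39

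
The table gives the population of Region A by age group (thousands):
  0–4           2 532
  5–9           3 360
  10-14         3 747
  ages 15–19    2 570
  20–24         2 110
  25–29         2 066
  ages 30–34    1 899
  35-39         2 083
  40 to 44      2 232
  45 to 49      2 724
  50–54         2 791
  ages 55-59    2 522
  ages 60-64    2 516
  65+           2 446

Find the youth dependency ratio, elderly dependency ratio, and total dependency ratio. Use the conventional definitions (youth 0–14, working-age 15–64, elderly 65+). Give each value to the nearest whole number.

Youth dependency ratio: 41
Old-age dependency ratio: 10
Total dependency ratio: 51

0–14: 2 532 + 3 360 + 3 747 = 9 639
15–64: 2 570 + 2 110 + 2 066 + 1 899 + 2 083 + 2 232 + 2 724 + 2 791 + 2 522 + 2 516 = 23 513
65+: 2 446
Youth dependency ratio = 9 639 / 23 513 × 100 = 41
Old-age dependency ratio = 2 446 / 23 513 × 100 = 10
Total dependency ratio = (9 639 + 2 446) / 23 513 × 100 = 12 085 / 23 513 × 100 = 51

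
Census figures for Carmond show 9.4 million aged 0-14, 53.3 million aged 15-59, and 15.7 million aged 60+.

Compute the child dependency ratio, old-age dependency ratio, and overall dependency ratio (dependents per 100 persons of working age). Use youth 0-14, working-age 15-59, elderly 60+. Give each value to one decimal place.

Youth dependency ratio: 17.6
Old-age dependency ratio: 29.5
Total dependency ratio: 47.1

Youth dependency ratio = 9.4 / 53.3 × 100 = 17.6
Old-age dependency ratio = 15.7 / 53.3 × 100 = 29.5
Total dependency ratio = (9.4 + 15.7) / 53.3 × 100 = 25.1 / 53.3 × 100 = 47.1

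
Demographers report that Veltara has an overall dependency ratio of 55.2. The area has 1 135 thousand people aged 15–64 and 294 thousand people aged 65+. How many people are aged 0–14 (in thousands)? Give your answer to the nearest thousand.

Total dependency ratio = (youth + elderly) / working-age × 100
55.2 = (Y + 294) / 1 135 × 100
⇒ 333

Aged 0–14: 333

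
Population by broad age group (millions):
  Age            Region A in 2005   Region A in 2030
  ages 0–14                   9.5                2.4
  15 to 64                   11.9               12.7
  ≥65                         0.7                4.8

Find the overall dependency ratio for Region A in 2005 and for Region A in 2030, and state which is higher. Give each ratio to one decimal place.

Region A in 2005: (9.5 + 0.7) / 11.9 × 100 = 10.2 / 11.9 × 100 = 85.7
Region A in 2030: (2.4 + 4.8) / 12.7 × 100 = 7.2 / 12.7 × 100 = 56.7

Region A in 2005: 85.7
Region A in 2030: 56.7
Higher: Region A in 2005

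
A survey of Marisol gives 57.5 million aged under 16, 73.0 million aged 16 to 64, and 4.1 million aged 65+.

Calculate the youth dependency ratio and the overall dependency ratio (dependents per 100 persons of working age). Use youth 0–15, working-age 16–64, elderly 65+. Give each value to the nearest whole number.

Youth dependency ratio: 79
Total dependency ratio: 84

Youth dependency ratio = 57.5 / 73.0 × 100 = 79
Total dependency ratio = (57.5 + 4.1) / 73.0 × 100 = 61.6 / 73.0 × 100 = 84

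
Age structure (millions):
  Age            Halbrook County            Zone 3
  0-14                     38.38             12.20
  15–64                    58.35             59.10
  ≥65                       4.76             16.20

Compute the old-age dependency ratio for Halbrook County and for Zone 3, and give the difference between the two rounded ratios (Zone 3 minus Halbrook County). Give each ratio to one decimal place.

Halbrook County: 8.2
Zone 3: 27.4
Difference: +19.2

Halbrook County: 4.76 / 58.35 × 100 = 8.2
Zone 3: 16.20 / 59.10 × 100 = 27.4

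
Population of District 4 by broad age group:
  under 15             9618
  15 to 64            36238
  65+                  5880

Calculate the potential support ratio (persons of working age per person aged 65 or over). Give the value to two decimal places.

Potential support ratio: 6.16

Potential support ratio = 36238 / 5880 = 6.16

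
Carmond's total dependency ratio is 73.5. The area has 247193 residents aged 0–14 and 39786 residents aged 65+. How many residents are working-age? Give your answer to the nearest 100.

Working-age: 390400

Total dependency ratio = (youth + elderly) / working-age × 100
73.5 = (247193 + 39786) / W × 100
⇒ 390400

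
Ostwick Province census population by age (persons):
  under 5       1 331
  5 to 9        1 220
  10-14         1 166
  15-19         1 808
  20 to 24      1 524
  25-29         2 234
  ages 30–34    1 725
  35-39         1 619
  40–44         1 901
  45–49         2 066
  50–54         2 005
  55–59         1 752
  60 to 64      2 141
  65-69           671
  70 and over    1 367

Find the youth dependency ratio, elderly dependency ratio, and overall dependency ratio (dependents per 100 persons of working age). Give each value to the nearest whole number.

Youth dependency ratio: 20
Old-age dependency ratio: 11
Total dependency ratio: 31

0–14: 1 331 + 1 220 + 1 166 = 3 717
15–64: 1 808 + 1 524 + 2 234 + 1 725 + 1 619 + 1 901 + 2 066 + 2 005 + 1 752 + 2 141 = 18 775
65+: 671 + 1 367 = 2 038
Youth dependency ratio = 3 717 / 18 775 × 100 = 20
Old-age dependency ratio = 2 038 / 18 775 × 100 = 11
Total dependency ratio = (3 717 + 2 038) / 18 775 × 100 = 5 755 / 18 775 × 100 = 31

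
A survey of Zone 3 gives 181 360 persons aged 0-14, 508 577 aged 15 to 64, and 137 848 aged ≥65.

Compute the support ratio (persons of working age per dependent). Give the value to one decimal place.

Support ratio: 1.6

Support ratio = 508 577 / (181 360 + 137 848) = 508 577 / 319 208 = 1.6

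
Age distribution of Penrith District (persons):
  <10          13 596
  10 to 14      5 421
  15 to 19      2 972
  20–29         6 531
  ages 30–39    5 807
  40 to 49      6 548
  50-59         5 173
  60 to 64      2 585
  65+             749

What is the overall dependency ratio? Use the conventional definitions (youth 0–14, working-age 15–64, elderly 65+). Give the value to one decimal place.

Total dependency ratio: 66.7

0–14: 13 596 + 5 421 = 19 017
15–64: 2 972 + 6 531 + 5 807 + 6 548 + 5 173 + 2 585 = 29 616
65+: 749
Total dependency ratio = (19 017 + 749) / 29 616 × 100 = 19 766 / 29 616 × 100 = 66.7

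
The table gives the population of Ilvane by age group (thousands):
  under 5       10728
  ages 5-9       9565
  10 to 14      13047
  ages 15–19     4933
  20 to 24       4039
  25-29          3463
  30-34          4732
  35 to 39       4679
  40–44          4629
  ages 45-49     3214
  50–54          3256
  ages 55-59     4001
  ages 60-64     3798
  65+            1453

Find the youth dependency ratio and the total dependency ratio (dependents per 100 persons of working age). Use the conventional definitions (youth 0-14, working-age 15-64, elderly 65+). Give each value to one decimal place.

0–14: 10728 + 9565 + 13047 = 33340
15–64: 4933 + 4039 + 3463 + 4732 + 4679 + 4629 + 3214 + 3256 + 4001 + 3798 = 40744
65+: 1453
Youth dependency ratio = 33340 / 40744 × 100 = 81.8
Total dependency ratio = (33340 + 1453) / 40744 × 100 = 34793 / 40744 × 100 = 85.4

Youth dependency ratio: 81.8
Total dependency ratio: 85.4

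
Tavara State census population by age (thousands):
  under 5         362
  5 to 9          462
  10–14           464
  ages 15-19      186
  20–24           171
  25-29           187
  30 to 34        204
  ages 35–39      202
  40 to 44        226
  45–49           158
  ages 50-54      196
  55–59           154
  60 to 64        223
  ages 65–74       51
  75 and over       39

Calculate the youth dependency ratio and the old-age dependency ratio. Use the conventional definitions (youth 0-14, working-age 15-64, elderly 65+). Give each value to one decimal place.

0–14: 362 + 462 + 464 = 1288
15–64: 186 + 171 + 187 + 204 + 202 + 226 + 158 + 196 + 154 + 223 = 1907
65+: 51 + 39 = 90
Youth dependency ratio = 1288 / 1907 × 100 = 67.5
Old-age dependency ratio = 90 / 1907 × 100 = 4.7

Youth dependency ratio: 67.5
Old-age dependency ratio: 4.7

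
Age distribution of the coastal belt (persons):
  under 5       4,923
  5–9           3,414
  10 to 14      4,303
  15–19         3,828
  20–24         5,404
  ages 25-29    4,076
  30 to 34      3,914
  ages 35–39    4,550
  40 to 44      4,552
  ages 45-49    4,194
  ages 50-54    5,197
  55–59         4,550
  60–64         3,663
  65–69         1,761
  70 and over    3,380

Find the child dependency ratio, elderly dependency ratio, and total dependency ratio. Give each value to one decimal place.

Youth dependency ratio: 28.8
Old-age dependency ratio: 11.7
Total dependency ratio: 40.5

0–14: 4,923 + 3,414 + 4,303 = 12,640
15–64: 3,828 + 5,404 + 4,076 + 3,914 + 4,550 + 4,552 + 4,194 + 5,197 + 4,550 + 3,663 = 43,928
65+: 1,761 + 3,380 = 5,141
Youth dependency ratio = 12,640 / 43,928 × 100 = 28.8
Old-age dependency ratio = 5,141 / 43,928 × 100 = 11.7
Total dependency ratio = (12,640 + 5,141) / 43,928 × 100 = 17,781 / 43,928 × 100 = 40.5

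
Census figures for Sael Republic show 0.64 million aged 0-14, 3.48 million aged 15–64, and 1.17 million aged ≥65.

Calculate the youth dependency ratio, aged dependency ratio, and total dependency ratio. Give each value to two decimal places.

Youth dependency ratio = 0.64 / 3.48 × 100 = 18.39
Old-age dependency ratio = 1.17 / 3.48 × 100 = 33.62
Total dependency ratio = (0.64 + 1.17) / 3.48 × 100 = 1.81 / 3.48 × 100 = 52.01

Youth dependency ratio: 18.39
Old-age dependency ratio: 33.62
Total dependency ratio: 52.01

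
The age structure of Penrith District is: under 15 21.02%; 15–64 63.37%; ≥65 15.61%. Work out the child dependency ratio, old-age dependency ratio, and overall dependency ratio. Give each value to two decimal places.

Youth dependency ratio = 21.02 / 63.37 × 100 = 33.17
Old-age dependency ratio = 15.61 / 63.37 × 100 = 24.63
Total dependency ratio = (21.02 + 15.61) / 63.37 × 100 = 36.63 / 63.37 × 100 = 57.80

Youth dependency ratio: 33.17
Old-age dependency ratio: 24.63
Total dependency ratio: 57.80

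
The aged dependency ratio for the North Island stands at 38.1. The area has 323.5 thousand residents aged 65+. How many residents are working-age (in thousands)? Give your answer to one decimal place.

Old-age dependency ratio = elderly / working-age × 100
38.1 = 323.5 / W × 100
⇒ 849.1

Working-age: 849.1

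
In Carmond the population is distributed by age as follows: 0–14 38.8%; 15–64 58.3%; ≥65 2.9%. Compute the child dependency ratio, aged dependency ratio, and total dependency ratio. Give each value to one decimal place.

Youth dependency ratio = 38.8 / 58.3 × 100 = 66.6
Old-age dependency ratio = 2.9 / 58.3 × 100 = 5.0
Total dependency ratio = (38.8 + 2.9) / 58.3 × 100 = 41.7 / 58.3 × 100 = 71.5

Youth dependency ratio: 66.6
Old-age dependency ratio: 5.0
Total dependency ratio: 71.5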